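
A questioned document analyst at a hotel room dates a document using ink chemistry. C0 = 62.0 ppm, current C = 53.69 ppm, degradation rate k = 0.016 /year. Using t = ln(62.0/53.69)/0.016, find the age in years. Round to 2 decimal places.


Document age estimation:
C0/C = 62.0 / 53.69 = 1.154777
ln(C0/C) = 0.143907
t = 0.143907 / 0.016 = 8.99 years

8.99


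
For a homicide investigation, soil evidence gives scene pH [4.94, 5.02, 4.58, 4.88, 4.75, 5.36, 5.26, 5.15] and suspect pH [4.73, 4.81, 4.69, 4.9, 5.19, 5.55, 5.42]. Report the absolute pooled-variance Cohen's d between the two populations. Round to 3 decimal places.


Pooled-variance Cohen's d for soil pH comparison:
Scene mean = 39.94 / 8 = 4.9925
Suspect mean = 35.29 / 7 = 5.041429
Scene sample variance s_s^2 = 0.068079
Suspect sample variance s_c^2 = 0.119681
Pooled variance = ((n_s-1)*s_s^2 + (n_c-1)*s_c^2) / (n_s + n_c - 2) = 0.091895
Pooled SD = sqrt(0.091895) = 0.303142
Mean difference = -0.048929
|d| = |-0.048929| / 0.303142 = 0.161

0.161


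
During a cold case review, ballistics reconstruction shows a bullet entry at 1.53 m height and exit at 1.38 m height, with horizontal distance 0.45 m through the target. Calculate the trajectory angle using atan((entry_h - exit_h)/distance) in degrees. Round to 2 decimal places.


Bullet trajectory angle:
Height difference = 1.53 - 1.38 = 0.15 m
angle = atan(0.15 / 0.45)
angle = atan(0.333333)
angle = 18.43 degrees

18.43


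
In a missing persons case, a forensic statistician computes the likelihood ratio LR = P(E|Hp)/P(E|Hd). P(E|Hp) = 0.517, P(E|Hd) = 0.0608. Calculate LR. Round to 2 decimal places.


Likelihood ratio calculation:
LR = P(E|Hp) / P(E|Hd)
LR = 0.517 / 0.0608
LR = 8.50

8.50


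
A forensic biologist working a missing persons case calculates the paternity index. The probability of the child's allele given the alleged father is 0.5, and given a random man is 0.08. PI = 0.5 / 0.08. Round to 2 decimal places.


Paternity Index calculation:
PI = P(allele|father) / P(allele|random)
PI = 0.5 / 0.08
PI = 6.25

6.25


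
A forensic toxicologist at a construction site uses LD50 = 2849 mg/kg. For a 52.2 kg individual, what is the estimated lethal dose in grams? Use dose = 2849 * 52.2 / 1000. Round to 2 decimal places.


Lethal dose calculation:
Lethal dose = LD50 * body_weight / 1000
= 2849 * 52.2 / 1000
= 148717.8 / 1000
= 148.72 g

148.72


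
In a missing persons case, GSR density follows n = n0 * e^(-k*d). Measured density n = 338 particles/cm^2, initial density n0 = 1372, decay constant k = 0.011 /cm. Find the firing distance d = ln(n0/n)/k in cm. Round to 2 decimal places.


GSR distance calculation:
n0/n = 1372 / 338 = 4.059172
ln(n0/n) = 1.400979
d = 1.400979 / 0.011 = 127.36 cm

127.36


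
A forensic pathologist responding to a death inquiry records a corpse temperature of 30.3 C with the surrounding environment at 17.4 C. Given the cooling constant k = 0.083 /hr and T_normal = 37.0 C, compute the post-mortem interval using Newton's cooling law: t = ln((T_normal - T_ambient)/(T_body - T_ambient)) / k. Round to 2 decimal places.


Using Newton's law of cooling:
t = ln((T_normal - T_ambient) / (T_body - T_ambient)) / k
T_normal - T_ambient = 19.6
T_body - T_ambient = 12.9
Ratio = 1.51938
ln(ratio) = 0.418302
t = 0.418302 / 0.083 = 5.04 hours

5.04


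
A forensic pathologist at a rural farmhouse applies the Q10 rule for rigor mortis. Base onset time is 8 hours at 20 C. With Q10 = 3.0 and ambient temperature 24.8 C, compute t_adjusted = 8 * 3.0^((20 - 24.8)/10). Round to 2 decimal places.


Rigor mortis time adjustment:
Exponent = (T_ref - T_actual) / 10 = (20 - 24.8) / 10 = -0.48
Q10 factor = 3.0^-0.48 = 0.59018
t_adjusted = 8 * 0.59018 = 4.72 hours

4.72


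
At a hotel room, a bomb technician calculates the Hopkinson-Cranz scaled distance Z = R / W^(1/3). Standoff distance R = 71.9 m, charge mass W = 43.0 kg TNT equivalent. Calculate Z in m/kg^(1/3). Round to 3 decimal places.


Scaled distance calculation:
W^(1/3) = 43.0^(1/3) = 3.503398
Z = R / W^(1/3) = 71.9 / 3.503398
Z = 20.523 m/kg^(1/3)

20.523


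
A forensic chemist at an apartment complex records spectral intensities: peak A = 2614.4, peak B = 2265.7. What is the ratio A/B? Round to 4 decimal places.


Spectral peak ratio:
Peak A = 2614.4 counts
Peak B = 2265.7 counts
Ratio = 2614.4 / 2265.7 = 1.1539

1.1539


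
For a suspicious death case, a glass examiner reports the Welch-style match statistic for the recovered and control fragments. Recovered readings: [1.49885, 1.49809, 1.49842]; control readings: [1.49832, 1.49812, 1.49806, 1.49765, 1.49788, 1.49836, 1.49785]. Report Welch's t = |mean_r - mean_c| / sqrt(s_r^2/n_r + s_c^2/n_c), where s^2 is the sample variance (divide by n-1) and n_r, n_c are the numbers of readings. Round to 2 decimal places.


Welch's t-criterion for glass RI comparison:
Recovered mean = sum / n_r = 4.49536 / 3 = 1.4984533
Control mean = sum / n_c = 10.48624 / 7 = 1.4980343
Recovered sample variance s_r^2 = 1.45233e-07
Control sample variance s_c^2 = 6.68619e-08
Welch SE (unpooled) = sqrt(s_r^2/n_r + s_c^2/n_c) = sqrt(4.84111e-08 + 9.5517e-09) = sqrt(5.79628e-08) = 0.000240755
|mean_r - mean_c| = 0.000419048
t = 0.000419048 / 0.000240755 = 1.74

1.74


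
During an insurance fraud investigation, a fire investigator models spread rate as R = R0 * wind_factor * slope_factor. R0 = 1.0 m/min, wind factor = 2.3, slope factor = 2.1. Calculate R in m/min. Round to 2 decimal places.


Fire spread rate calculation:
R = R0 * wind_factor * slope_factor
= 1.0 * 2.3 * 2.1
= 2.3 * 2.1
= 4.83 m/min

4.83


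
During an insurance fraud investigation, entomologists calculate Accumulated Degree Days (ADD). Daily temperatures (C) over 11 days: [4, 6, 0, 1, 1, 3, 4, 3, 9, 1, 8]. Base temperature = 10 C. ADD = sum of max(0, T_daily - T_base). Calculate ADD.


Computing ADD day by day:
Day 1: max(0, 4 - 10) = 0
Day 2: max(0, 6 - 10) = 0
Day 3: max(0, 0 - 10) = 0
Day 4: max(0, 1 - 10) = 0
Day 5: max(0, 1 - 10) = 0
Day 6: max(0, 3 - 10) = 0
Day 7: max(0, 4 - 10) = 0
Day 8: max(0, 3 - 10) = 0
Day 9: max(0, 9 - 10) = 0
Day 10: max(0, 1 - 10) = 0
Day 11: max(0, 8 - 10) = 0
Total ADD = 0

0


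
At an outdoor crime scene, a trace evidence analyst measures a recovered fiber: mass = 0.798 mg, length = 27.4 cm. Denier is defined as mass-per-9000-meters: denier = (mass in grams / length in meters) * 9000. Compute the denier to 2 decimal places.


Denier calculation:
Mass in grams = 0.798 mg / 1000 = 0.000798 g
Length in meters = 27.4 cm / 100 = 0.274 m
Linear density = mass / length = 0.000798 / 0.274 = 0.00291241 g/m
Denier = (g/m) * 9000 = 0.00291241 * 9000 = 26.21

26.21


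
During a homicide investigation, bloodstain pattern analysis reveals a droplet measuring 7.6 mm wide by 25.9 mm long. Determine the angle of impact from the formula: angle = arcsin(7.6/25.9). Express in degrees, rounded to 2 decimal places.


Blood spatter impact angle calculation:
width / length = 7.6 / 25.9 = 0.293436
angle = arcsin(0.293436)
angle = 17.06 degrees

17.06


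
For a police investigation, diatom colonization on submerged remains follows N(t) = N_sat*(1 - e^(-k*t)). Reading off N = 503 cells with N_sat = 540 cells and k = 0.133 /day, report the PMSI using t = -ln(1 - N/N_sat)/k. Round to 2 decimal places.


PMSI from diatom colonization curve:
N / N_sat = 503 / 540 = 0.931481
1 - N/N_sat = 0.068519
ln(1 - N/N_sat) = -2.680644
t = -ln(1 - N/N_sat) / k = -(-2.680644) / 0.133 = 20.16 days

20.16


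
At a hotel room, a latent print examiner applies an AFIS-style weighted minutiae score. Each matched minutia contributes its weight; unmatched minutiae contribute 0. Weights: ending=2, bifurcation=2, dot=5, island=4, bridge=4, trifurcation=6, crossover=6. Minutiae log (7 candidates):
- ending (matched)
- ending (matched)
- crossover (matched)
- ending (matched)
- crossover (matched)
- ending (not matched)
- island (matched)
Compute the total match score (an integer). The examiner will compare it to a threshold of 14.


Weighted minutiae match score:
  ending: matched, +2 (running total 2)
  ending: matched, +2 (running total 4)
  crossover: matched, +6 (running total 10)
  ending: matched, +2 (running total 12)
  crossover: matched, +6 (running total 18)
  ending: not matched, +0
  island: matched, +4 (running total 22)
Total score = 22
Threshold = 14; verdict = identification

22


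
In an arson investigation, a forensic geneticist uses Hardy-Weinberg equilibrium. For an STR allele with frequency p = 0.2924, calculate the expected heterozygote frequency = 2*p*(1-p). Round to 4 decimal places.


Hardy-Weinberg heterozygote frequency:
q = 1 - p = 1 - 0.2924 = 0.7076
2pq = 2 * 0.2924 * 0.7076 = 0.4138

0.4138


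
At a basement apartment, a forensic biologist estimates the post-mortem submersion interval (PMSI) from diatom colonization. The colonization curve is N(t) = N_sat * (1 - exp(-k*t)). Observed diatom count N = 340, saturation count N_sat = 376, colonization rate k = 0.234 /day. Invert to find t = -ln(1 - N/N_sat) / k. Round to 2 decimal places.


PMSI from diatom colonization curve:
N / N_sat = 340 / 376 = 0.904255
1 - N/N_sat = 0.095745
ln(1 - N/N_sat) = -2.346067
t = -ln(1 - N/N_sat) / k = -(-2.346067) / 0.234 = 10.03 days

10.03


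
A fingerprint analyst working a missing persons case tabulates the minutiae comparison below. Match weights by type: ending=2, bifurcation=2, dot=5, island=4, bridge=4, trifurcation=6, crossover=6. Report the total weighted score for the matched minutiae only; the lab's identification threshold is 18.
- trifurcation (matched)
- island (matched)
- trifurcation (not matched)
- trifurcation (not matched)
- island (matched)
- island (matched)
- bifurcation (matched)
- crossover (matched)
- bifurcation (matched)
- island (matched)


Weighted minutiae match score:
  trifurcation: matched, +6 (running total 6)
  island: matched, +4 (running total 10)
  trifurcation: not matched, +0
  trifurcation: not matched, +0
  island: matched, +4 (running total 14)
  island: matched, +4 (running total 18)
  bifurcation: matched, +2 (running total 20)
  crossover: matched, +6 (running total 26)
  bifurcation: matched, +2 (running total 28)
  island: matched, +4 (running total 32)
Total score = 32
Threshold = 18; verdict = identification

32


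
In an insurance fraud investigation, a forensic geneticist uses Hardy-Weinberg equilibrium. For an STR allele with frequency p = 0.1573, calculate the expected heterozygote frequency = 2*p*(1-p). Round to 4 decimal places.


Hardy-Weinberg heterozygote frequency:
q = 1 - p = 1 - 0.1573 = 0.8427
2pq = 2 * 0.1573 * 0.8427 = 0.2651

0.2651


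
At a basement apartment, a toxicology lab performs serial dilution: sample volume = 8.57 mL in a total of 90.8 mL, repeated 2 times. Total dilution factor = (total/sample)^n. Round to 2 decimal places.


Dilution factor calculation:
Single dilution = V_total / V_sample = 90.8 / 8.57 ≈ 10.595099
Number of dilutions = 2
Total DF = (90.8 / 8.57)^2 (full precision, rounded at the end) = 112.26

112.26


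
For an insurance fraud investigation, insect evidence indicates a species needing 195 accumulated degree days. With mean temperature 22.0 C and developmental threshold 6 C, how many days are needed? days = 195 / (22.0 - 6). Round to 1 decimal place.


Insect development time:
Effective temperature = avg_temp - T_base = 22.0 - 6 = 16.0 C
Days = ADD / effective_temp = 195 / 16.0 = 12.2 days

12.2


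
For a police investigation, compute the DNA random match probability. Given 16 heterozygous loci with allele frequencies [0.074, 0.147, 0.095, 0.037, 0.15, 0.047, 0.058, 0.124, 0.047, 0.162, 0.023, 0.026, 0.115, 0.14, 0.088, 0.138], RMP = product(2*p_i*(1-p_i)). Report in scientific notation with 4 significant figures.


Computing RMP for 16 loci:
Locus 1: 2 * 0.074 * 0.926 = 0.137048
Locus 2: 2 * 0.147 * 0.853 = 0.250782
Locus 3: 2 * 0.095 * 0.905 = 0.17195
Locus 4: 2 * 0.037 * 0.963 = 0.071262
Locus 5: 2 * 0.15 * 0.85 = 0.255
Locus 6: 2 * 0.047 * 0.953 = 0.089582
Locus 7: 2 * 0.058 * 0.942 = 0.109272
Locus 8: 2 * 0.124 * 0.876 = 0.217248
Locus 9: 2 * 0.047 * 0.953 = 0.089582
Locus 10: 2 * 0.162 * 0.838 = 0.271512
Locus 11: 2 * 0.023 * 0.977 = 0.044942
Locus 12: 2 * 0.026 * 0.974 = 0.050648
Locus 13: 2 * 0.115 * 0.885 = 0.20355
Locus 14: 2 * 0.14 * 0.86 = 0.2408
Locus 15: 2 * 0.088 * 0.912 = 0.160512
Locus 16: 2 * 0.138 * 0.862 = 0.237912
RMP = 2.367e-14

2.367e-14


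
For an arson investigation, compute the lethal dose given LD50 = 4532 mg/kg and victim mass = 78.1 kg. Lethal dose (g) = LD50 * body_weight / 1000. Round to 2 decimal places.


Lethal dose calculation:
Lethal dose = LD50 * body_weight / 1000
= 4532 * 78.1 / 1000
= 353949.2 / 1000
= 353.95 g

353.95


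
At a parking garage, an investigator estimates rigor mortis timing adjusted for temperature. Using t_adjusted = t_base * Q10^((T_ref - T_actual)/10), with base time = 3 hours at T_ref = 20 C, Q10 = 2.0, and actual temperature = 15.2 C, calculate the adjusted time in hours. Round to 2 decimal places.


Rigor mortis time adjustment:
Exponent = (T_ref - T_actual) / 10 = (20 - 15.2) / 10 = 0.48
Q10 factor = 2.0^0.48 = 1.39474
t_adjusted = 3 * 1.39474 = 4.18 hours

4.18


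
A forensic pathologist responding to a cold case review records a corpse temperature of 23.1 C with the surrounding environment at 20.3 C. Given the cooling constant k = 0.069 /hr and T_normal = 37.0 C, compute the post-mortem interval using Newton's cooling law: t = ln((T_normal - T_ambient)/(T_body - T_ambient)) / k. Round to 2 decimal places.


Using Newton's law of cooling:
t = ln((T_normal - T_ambient) / (T_body - T_ambient)) / k
T_normal - T_ambient = 16.7
T_body - T_ambient = 2.8
Ratio = 5.964286
ln(ratio) = 1.785789
t = 1.785789 / 0.069 = 25.88 hours

25.88


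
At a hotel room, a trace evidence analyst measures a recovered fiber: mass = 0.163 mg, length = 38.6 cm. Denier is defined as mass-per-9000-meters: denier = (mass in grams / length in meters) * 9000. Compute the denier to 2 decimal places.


Denier calculation:
Mass in grams = 0.163 mg / 1000 = 0.000163 g
Length in meters = 38.6 cm / 100 = 0.386 m
Linear density = mass / length = 0.000163 / 0.386 = 0.00042228 g/m
Denier = (g/m) * 9000 = 0.00042228 * 9000 = 3.80

3.80


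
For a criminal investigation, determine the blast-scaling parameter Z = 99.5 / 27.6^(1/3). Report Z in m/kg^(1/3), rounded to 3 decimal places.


Scaled distance calculation:
W^(1/3) = 27.6^(1/3) = 3.02206
Z = R / W^(1/3) = 99.5 / 3.02206
Z = 32.925 m/kg^(1/3)

32.925


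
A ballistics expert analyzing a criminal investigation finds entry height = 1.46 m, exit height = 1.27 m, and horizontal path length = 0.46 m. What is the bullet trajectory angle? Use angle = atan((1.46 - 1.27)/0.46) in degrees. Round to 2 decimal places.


Bullet trajectory angle:
Height difference = 1.46 - 1.27 = 0.19 m
angle = atan(0.19 / 0.46)
angle = atan(0.413043)
angle = 22.44 degrees

22.44


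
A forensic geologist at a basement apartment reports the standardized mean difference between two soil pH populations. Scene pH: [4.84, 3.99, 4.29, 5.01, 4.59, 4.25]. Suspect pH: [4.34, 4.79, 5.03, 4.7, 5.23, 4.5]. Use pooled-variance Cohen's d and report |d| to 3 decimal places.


Pooled-variance Cohen's d for soil pH comparison:
Scene mean = 26.97 / 6 = 4.495
Suspect mean = 28.59 / 6 = 4.765
Scene sample variance s_s^2 = 0.15007
Suspect sample variance s_c^2 = 0.10843
Pooled variance = ((n_s-1)*s_s^2 + (n_c-1)*s_c^2) / (n_s + n_c - 2) = 0.12925
Pooled SD = sqrt(0.12925) = 0.359514
Mean difference = -0.27
|d| = |-0.27| / 0.359514 = 0.751

0.751


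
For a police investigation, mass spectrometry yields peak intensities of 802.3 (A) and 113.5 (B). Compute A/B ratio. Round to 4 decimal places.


Spectral peak ratio:
Peak A = 802.3 counts
Peak B = 113.5 counts
Ratio = 802.3 / 113.5 = 7.0687

7.0687


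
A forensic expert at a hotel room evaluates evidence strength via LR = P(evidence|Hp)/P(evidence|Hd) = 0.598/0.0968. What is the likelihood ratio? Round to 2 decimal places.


Likelihood ratio calculation:
LR = P(E|Hp) / P(E|Hd)
LR = 0.598 / 0.0968
LR = 6.18

6.18


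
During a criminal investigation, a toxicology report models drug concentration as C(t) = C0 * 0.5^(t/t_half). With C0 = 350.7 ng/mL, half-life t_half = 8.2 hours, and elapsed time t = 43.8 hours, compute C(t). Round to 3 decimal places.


Drug concentration decay:
Number of half-lives = t / t_half = 43.8 / 8.2 = 5.341463
Decay factor = 0.5^5.341463 = 0.02466377
C(t) = 350.7 * 0.02466377 = 8.650 ng/mL

8.650


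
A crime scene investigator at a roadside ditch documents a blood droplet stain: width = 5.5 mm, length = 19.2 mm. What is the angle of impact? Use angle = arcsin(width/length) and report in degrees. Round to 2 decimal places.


Blood spatter impact angle calculation:
width / length = 5.5 / 19.2 = 0.286458
angle = arcsin(0.286458)
angle = 16.65 degrees

16.65


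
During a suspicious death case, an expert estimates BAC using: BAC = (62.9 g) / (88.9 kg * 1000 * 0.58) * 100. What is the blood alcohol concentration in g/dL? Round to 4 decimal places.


Applying the Widmark formula:
BAC = (dose_g / (body_wt * 1000 * r)) * 100
Denominator = 88.9 * 1000 * 0.58 = 51562
BAC = (62.9 / 51562) * 100
BAC = 0.1220 g/dL

0.1220


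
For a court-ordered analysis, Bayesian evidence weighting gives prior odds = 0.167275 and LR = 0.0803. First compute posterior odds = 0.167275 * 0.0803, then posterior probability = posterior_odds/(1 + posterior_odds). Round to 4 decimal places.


Bayesian evidence evaluation:
Posterior odds = prior_odds * LR = 0.167275 * 0.0803 = 0.01343218
Posterior probability = posterior_odds / (1 + posterior_odds)
= 0.01343218 / (1 + 0.01343218)
= 0.01343218 / 1.01343218
= 0.0133

0.0133


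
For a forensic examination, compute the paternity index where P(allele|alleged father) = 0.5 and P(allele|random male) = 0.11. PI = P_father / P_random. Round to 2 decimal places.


Paternity Index calculation:
PI = P(allele|father) / P(allele|random)
PI = 0.5 / 0.11
PI = 4.55

4.55


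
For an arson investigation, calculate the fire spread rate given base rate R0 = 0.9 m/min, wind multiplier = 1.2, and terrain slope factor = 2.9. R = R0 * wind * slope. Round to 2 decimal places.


Fire spread rate calculation:
R = R0 * wind_factor * slope_factor
= 0.9 * 1.2 * 2.9
= 1.08 * 2.9
= 3.13 m/min

3.13


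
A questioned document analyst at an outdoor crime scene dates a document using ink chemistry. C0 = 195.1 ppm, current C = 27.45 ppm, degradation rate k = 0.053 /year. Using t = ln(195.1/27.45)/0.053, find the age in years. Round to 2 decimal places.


Document age estimation:
C0/C = 195.1 / 27.45 = 7.107468
ln(C0/C) = 1.961146
t = 1.961146 / 0.053 = 37.00 years

37.00


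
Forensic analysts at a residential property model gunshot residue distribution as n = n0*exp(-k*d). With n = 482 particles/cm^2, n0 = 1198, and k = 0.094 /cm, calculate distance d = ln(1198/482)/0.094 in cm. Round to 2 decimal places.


GSR distance calculation:
n0/n = 1198 / 482 = 2.485477
ln(n0/n) = 0.910465
d = 0.910465 / 0.094 = 9.69 cm

9.69


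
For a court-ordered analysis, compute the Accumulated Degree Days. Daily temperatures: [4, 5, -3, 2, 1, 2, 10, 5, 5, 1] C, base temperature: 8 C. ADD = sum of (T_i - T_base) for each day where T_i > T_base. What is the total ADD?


Computing ADD day by day:
Day 1: max(0, 4 - 8) = 0
Day 2: max(0, 5 - 8) = 0
Day 3: max(0, -3 - 8) = 0
Day 4: max(0, 2 - 8) = 0
Day 5: max(0, 1 - 8) = 0
Day 6: max(0, 2 - 8) = 0
Day 7: max(0, 10 - 8) = 2
Day 8: max(0, 5 - 8) = 0
Day 9: max(0, 5 - 8) = 0
Day 10: max(0, 1 - 8) = 0
Total ADD = 2

2


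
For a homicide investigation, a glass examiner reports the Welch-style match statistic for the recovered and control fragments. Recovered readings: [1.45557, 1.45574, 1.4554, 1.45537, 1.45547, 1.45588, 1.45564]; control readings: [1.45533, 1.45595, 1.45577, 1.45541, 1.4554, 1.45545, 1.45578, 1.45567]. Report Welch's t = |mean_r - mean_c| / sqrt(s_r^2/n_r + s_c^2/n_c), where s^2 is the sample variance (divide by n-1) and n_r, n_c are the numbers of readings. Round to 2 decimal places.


Welch's t-criterion for glass RI comparison:
Recovered mean = sum / n_r = 10.18907 / 7 = 1.4555814
Control mean = sum / n_c = 11.64476 / 8 = 1.455595
Recovered sample variance s_r^2 = 3.46476e-08
Control sample variance s_c^2 = 5.14286e-08
Welch SE (unpooled) = sqrt(s_r^2/n_r + s_c^2/n_c) = sqrt(4.94966e-09 + 6.42857e-09) = sqrt(1.13782e-08) = 0.000106669
|mean_r - mean_c| = 1.35714e-05
t = 1.35714e-05 / 0.000106669 = 0.13

0.13


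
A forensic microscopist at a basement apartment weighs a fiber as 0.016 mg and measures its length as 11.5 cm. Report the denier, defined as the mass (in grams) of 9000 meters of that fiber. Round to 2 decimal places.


Denier calculation:
Mass in grams = 0.016 mg / 1000 = 0.000016 g
Length in meters = 11.5 cm / 100 = 0.115 m
Linear density = mass / length = 0.000016 / 0.115 = 0.00013913 g/m
Denier = (g/m) * 9000 = 0.00013913 * 9000 = 1.25

1.25


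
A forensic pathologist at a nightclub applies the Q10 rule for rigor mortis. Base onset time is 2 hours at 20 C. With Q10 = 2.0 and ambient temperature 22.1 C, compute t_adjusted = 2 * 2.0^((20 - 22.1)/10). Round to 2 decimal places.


Rigor mortis time adjustment:
Exponent = (T_ref - T_actual) / 10 = (20 - 22.1) / 10 = -0.21
Q10 factor = 2.0^-0.21 = 0.86454
t_adjusted = 2 * 0.86454 = 1.73 hours

1.73


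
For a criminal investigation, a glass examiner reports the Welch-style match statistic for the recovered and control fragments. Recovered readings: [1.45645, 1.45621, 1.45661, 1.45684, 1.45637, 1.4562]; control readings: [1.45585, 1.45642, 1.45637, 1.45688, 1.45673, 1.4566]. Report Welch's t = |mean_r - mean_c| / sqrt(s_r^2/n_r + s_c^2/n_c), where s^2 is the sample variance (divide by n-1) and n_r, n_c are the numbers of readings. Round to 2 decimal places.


Welch's t-criterion for glass RI comparison:
Recovered mean = sum / n_r = 8.73868 / 6 = 1.4564467
Control mean = sum / n_c = 8.73885 / 6 = 1.456475
Recovered sample variance s_r^2 = 6.08267e-08
Control sample variance s_c^2 = 1.2987e-07
Welch SE (unpooled) = sqrt(s_r^2/n_r + s_c^2/n_c) = sqrt(1.01378e-08 + 2.1645e-08) = sqrt(3.17828e-08) = 0.000178277
|mean_r - mean_c| = 2.83333e-05
t = 2.83333e-05 / 0.000178277 = 0.16

0.16


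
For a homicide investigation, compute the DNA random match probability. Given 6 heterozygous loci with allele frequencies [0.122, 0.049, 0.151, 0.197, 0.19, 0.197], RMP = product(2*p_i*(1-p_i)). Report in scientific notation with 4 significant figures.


Computing RMP for 6 loci:
Locus 1: 2 * 0.122 * 0.878 = 0.214232
Locus 2: 2 * 0.049 * 0.951 = 0.093198
Locus 3: 2 * 0.151 * 0.849 = 0.256398
Locus 4: 2 * 0.197 * 0.803 = 0.316382
Locus 5: 2 * 0.19 * 0.81 = 0.3078
Locus 6: 2 * 0.197 * 0.803 = 0.316382
RMP = 1.577e-04

1.577e-04


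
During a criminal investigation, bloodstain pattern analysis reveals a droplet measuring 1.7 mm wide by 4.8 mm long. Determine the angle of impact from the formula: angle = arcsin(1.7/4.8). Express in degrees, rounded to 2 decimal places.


Blood spatter impact angle calculation:
width / length = 1.7 / 4.8 = 0.354167
angle = arcsin(0.354167)
angle = 20.74 degrees

20.74


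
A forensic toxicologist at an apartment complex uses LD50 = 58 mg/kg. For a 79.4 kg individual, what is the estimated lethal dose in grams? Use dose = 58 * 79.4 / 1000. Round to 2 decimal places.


Lethal dose calculation:
Lethal dose = LD50 * body_weight / 1000
= 58 * 79.4 / 1000
= 4605.2 / 1000
= 4.61 g

4.61


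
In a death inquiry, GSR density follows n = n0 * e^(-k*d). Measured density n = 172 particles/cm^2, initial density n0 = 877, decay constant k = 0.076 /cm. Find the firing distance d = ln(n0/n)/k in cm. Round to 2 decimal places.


GSR distance calculation:
n0/n = 877 / 172 = 5.098837
ln(n0/n) = 1.629012
d = 1.629012 / 0.076 = 21.43 cm

21.43


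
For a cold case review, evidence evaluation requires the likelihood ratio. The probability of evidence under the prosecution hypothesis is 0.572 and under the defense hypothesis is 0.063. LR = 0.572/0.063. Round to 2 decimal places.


Likelihood ratio calculation:
LR = P(E|Hp) / P(E|Hd)
LR = 0.572 / 0.063
LR = 9.08

9.08


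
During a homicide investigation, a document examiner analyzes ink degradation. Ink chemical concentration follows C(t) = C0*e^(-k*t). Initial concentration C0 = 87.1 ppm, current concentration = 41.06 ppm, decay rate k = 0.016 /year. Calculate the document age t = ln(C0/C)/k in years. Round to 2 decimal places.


Document age estimation:
C0/C = 87.1 / 41.06 = 2.121286
ln(C0/C) = 0.752023
t = 0.752023 / 0.016 = 47.00 years

47.00


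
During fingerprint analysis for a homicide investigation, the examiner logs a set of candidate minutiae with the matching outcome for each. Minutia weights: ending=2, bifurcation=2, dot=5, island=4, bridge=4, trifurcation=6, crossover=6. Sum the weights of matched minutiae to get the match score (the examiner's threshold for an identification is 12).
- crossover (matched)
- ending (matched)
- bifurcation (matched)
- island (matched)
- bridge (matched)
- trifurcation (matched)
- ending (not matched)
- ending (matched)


Weighted minutiae match score:
  crossover: matched, +6 (running total 6)
  ending: matched, +2 (running total 8)
  bifurcation: matched, +2 (running total 10)
  island: matched, +4 (running total 14)
  bridge: matched, +4 (running total 18)
  trifurcation: matched, +6 (running total 24)
  ending: not matched, +0
  ending: matched, +2 (running total 26)
Total score = 26
Threshold = 12; verdict = identification

26


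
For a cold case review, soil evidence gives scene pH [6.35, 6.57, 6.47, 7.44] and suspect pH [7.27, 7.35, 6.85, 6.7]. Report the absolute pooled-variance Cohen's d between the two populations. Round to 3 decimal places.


Pooled-variance Cohen's d for soil pH comparison:
Scene mean = 26.83 / 4 = 6.7075
Suspect mean = 28.17 / 4 = 7.0425
Scene sample variance s_s^2 = 0.246558
Suspect sample variance s_c^2 = 0.100225
Pooled variance = ((n_s-1)*s_s^2 + (n_c-1)*s_c^2) / (n_s + n_c - 2) = 0.173392
Pooled SD = sqrt(0.173392) = 0.416404
Mean difference = -0.335
|d| = |-0.335| / 0.416404 = 0.805

0.805


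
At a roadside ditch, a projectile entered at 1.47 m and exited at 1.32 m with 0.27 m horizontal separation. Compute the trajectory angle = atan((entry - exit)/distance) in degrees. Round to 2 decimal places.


Bullet trajectory angle:
Height difference = 1.47 - 1.32 = 0.15 m
angle = atan(0.15 / 0.27)
angle = atan(0.555556)
angle = 29.05 degrees

29.05


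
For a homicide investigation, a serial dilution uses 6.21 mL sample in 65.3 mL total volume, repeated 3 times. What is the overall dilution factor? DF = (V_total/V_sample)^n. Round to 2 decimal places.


Dilution factor calculation:
Single dilution = V_total / V_sample = 65.3 / 6.21 ≈ 10.515298
Number of dilutions = 3
Total DF = (65.3 / 6.21)^3 (full precision, rounded at the end) = 1162.69

1162.69


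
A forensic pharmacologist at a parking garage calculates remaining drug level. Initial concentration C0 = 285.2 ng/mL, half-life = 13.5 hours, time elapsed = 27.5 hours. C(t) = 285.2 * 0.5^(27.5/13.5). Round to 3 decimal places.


Drug concentration decay:
Number of half-lives = t / t_half = 27.5 / 13.5 = 2.037037
Decay factor = 0.5^2.037037 = 0.24366366
C(t) = 285.2 * 0.24366366 = 69.493 ng/mL

69.493


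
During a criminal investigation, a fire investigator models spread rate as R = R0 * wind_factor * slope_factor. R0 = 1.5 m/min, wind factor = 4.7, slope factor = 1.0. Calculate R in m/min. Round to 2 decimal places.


Fire spread rate calculation:
R = R0 * wind_factor * slope_factor
= 1.5 * 4.7 * 1.0
= 7.05 * 1.0
= 7.05 m/min

7.05


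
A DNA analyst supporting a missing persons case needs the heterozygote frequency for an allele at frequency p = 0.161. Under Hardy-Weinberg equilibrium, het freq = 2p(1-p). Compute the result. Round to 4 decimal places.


Hardy-Weinberg heterozygote frequency:
q = 1 - p = 1 - 0.161 = 0.839
2pq = 2 * 0.161 * 0.839 = 0.2702

0.2702


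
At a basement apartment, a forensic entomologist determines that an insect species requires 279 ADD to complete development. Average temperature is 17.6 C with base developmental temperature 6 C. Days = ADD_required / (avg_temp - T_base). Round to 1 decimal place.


Insect development time:
Effective temperature = avg_temp - T_base = 17.6 - 6 = 11.6 C
Days = ADD / effective_temp = 279 / 11.6 = 24.1 days

24.1


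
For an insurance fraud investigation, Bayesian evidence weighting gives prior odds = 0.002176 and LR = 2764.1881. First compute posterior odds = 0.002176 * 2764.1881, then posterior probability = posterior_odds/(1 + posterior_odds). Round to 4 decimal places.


Bayesian evidence evaluation:
Posterior odds = prior_odds * LR = 0.002176 * 2764.1881 = 6.014873
Posterior probability = posterior_odds / (1 + posterior_odds)
= 6.014873 / (1 + 6.014873)
= 6.014873 / 7.014873
= 0.8574

0.8574


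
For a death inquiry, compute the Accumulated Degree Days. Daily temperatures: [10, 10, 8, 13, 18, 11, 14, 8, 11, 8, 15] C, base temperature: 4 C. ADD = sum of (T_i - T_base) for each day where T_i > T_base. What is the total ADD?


Computing ADD day by day:
Day 1: max(0, 10 - 4) = 6
Day 2: max(0, 10 - 4) = 6
Day 3: max(0, 8 - 4) = 4
Day 4: max(0, 13 - 4) = 9
Day 5: max(0, 18 - 4) = 14
Day 6: max(0, 11 - 4) = 7
Day 7: max(0, 14 - 4) = 10
Day 8: max(0, 8 - 4) = 4
Day 9: max(0, 11 - 4) = 7
Day 10: max(0, 8 - 4) = 4
Day 11: max(0, 15 - 4) = 11
Total ADD = 82

82


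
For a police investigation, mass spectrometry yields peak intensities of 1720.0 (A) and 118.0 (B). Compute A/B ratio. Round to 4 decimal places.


Spectral peak ratio:
Peak A = 1720.0 counts
Peak B = 118.0 counts
Ratio = 1720.0 / 118.0 = 14.5763

14.5763


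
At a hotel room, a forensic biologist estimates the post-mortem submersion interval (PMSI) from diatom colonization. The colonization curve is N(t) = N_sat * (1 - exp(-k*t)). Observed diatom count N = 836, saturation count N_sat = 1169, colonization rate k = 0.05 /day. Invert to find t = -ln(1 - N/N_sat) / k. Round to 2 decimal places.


PMSI from diatom colonization curve:
N / N_sat = 836 / 1169 = 0.715141
1 - N/N_sat = 0.284859
ln(1 - N/N_sat) = -1.255761
t = -ln(1 - N/N_sat) / k = -(-1.255761) / 0.05 = 25.12 days

25.12


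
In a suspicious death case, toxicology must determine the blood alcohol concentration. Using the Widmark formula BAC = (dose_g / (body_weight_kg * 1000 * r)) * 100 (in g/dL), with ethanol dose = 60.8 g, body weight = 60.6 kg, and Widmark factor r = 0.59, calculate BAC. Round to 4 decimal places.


Applying the Widmark formula:
BAC = (dose_g / (body_wt * 1000 * r)) * 100
Denominator = 60.6 * 1000 * 0.59 = 35754
BAC = (60.8 / 35754) * 100
BAC = 0.1701 g/dL

0.1701


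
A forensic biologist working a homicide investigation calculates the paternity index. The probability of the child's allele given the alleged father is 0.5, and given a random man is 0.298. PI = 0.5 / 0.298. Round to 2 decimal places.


Paternity Index calculation:
PI = P(allele|father) / P(allele|random)
PI = 0.5 / 0.298
PI = 1.68

1.68


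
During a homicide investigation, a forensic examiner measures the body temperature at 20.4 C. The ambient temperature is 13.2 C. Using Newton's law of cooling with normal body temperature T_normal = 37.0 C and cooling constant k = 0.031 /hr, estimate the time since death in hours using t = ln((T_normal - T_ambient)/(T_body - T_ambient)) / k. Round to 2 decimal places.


Using Newton's law of cooling:
t = ln((T_normal - T_ambient) / (T_body - T_ambient)) / k
T_normal - T_ambient = 23.8
T_body - T_ambient = 7.2
Ratio = 3.305556
ln(ratio) = 1.195605
t = 1.195605 / 0.031 = 38.57 hours

38.57


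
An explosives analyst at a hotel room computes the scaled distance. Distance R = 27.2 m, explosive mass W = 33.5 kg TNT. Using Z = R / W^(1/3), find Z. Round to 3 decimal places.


Scaled distance calculation:
W^(1/3) = 33.5^(1/3) = 3.223653
Z = R / W^(1/3) = 27.2 / 3.223653
Z = 8.438 m/kg^(1/3)

8.438


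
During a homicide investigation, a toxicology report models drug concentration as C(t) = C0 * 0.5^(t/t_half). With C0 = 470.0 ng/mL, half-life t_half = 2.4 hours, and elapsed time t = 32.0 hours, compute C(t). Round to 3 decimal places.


Drug concentration decay:
Number of half-lives = t / t_half = 32.0 / 2.4 = 13.333333
Decay factor = 0.5^13.333333 = 0.00009689
C(t) = 470.0 * 0.00009689 = 0.046 ng/mL

0.046


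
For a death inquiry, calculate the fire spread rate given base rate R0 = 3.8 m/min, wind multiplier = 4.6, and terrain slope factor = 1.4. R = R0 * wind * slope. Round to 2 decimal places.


Fire spread rate calculation:
R = R0 * wind_factor * slope_factor
= 3.8 * 4.6 * 1.4
= 17.48 * 1.4
= 24.47 m/min

24.47


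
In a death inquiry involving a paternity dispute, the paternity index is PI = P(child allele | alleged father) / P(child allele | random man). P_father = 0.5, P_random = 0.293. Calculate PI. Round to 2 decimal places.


Paternity Index calculation:
PI = P(allele|father) / P(allele|random)
PI = 0.5 / 0.293
PI = 1.71

1.71


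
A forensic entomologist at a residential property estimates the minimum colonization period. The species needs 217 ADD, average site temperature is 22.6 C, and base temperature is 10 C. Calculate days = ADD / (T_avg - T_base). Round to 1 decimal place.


Insect development time:
Effective temperature = avg_temp - T_base = 22.6 - 10 = 12.6 C
Days = ADD / effective_temp = 217 / 12.6 = 17.2 days

17.2


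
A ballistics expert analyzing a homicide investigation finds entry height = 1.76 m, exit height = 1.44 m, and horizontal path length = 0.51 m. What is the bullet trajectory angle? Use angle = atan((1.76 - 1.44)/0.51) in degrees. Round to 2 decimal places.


Bullet trajectory angle:
Height difference = 1.76 - 1.44 = 0.32 m
angle = atan(0.32 / 0.51)
angle = atan(0.627451)
angle = 32.11 degrees

32.11


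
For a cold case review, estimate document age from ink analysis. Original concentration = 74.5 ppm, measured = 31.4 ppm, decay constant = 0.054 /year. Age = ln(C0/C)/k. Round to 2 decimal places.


Document age estimation:
C0/C = 74.5 / 31.4 = 2.372611
ln(C0/C) = 0.863991
t = 0.863991 / 0.054 = 16.00 years

16.00


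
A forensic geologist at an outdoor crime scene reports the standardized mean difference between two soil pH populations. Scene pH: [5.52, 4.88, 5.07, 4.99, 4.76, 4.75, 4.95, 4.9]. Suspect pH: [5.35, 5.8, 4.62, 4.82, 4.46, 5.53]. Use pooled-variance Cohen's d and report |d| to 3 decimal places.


Pooled-variance Cohen's d for soil pH comparison:
Scene mean = 39.82 / 8 = 4.9775
Suspect mean = 30.58 / 6 = 5.096667
Scene sample variance s_s^2 = 0.059764
Suspect sample variance s_c^2 = 0.291147
Pooled variance = ((n_s-1)*s_s^2 + (n_c-1)*s_c^2) / (n_s + n_c - 2) = 0.156174
Pooled SD = sqrt(0.156174) = 0.395189
Mean difference = -0.119167
|d| = |-0.119167| / 0.395189 = 0.302

0.302


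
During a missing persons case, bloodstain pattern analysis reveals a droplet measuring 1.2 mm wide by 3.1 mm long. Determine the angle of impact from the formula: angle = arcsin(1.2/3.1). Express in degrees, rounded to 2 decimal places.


Blood spatter impact angle calculation:
width / length = 1.2 / 3.1 = 0.387097
angle = arcsin(0.387097)
angle = 22.77 degrees

22.77


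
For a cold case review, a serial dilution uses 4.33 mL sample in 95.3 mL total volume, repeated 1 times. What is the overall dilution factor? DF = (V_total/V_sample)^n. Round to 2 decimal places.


Dilution factor calculation:
Single dilution = V_total / V_sample = 95.3 / 4.33 ≈ 22.009238
Number of dilutions = 1
Total DF = (95.3 / 4.33)^1 (full precision, rounded at the end) = 22.01

22.01


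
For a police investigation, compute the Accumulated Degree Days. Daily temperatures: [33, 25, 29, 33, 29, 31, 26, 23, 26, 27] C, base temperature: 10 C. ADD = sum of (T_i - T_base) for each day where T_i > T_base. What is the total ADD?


Computing ADD day by day:
Day 1: max(0, 33 - 10) = 23
Day 2: max(0, 25 - 10) = 15
Day 3: max(0, 29 - 10) = 19
Day 4: max(0, 33 - 10) = 23
Day 5: max(0, 29 - 10) = 19
Day 6: max(0, 31 - 10) = 21
Day 7: max(0, 26 - 10) = 16
Day 8: max(0, 23 - 10) = 13
Day 9: max(0, 26 - 10) = 16
Day 10: max(0, 27 - 10) = 17
Total ADD = 182

182


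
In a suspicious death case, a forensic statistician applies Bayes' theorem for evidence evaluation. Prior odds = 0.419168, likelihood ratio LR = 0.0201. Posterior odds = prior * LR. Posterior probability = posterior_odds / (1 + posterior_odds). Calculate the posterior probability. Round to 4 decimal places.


Bayesian evidence evaluation:
Posterior odds = prior_odds * LR = 0.419168 * 0.0201 = 0.008425277
Posterior probability = posterior_odds / (1 + posterior_odds)
= 0.008425277 / (1 + 0.008425277)
= 0.008425277 / 1.008425277
= 0.0084

0.0084


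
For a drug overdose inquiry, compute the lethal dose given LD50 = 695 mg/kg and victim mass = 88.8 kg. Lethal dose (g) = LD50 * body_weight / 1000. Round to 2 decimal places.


Lethal dose calculation:
Lethal dose = LD50 * body_weight / 1000
= 695 * 88.8 / 1000
= 61716 / 1000
= 61.72 g

61.72


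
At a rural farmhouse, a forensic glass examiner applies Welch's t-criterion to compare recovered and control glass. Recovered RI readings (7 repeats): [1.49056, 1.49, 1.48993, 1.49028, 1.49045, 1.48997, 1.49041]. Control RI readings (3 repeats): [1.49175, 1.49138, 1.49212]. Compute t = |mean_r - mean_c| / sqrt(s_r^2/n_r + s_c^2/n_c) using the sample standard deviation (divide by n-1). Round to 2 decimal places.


Welch's t-criterion for glass RI comparison:
Recovered mean = sum / n_r = 10.4316 / 7 = 1.4902286
Control mean = sum / n_c = 4.47525 / 3 = 1.49175
Recovered sample variance s_r^2 = 6.71143e-08
Control sample variance s_c^2 = 1.369e-07
Welch SE (unpooled) = sqrt(s_r^2/n_r + s_c^2/n_c) = sqrt(9.58776e-09 + 4.56333e-08) = sqrt(5.52211e-08) = 0.000234992
|mean_r - mean_c| = 0.00152143
t = 0.00152143 / 0.000234992 = 6.47

6.47


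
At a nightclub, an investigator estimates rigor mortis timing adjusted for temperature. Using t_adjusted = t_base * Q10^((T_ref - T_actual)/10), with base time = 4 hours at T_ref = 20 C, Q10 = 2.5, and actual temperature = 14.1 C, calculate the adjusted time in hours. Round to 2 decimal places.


Rigor mortis time adjustment:
Exponent = (T_ref - T_actual) / 10 = (20 - 14.1) / 10 = 0.59
Q10 factor = 2.5^0.59 = 1.71706
t_adjusted = 4 * 1.71706 = 6.87 hours

6.87


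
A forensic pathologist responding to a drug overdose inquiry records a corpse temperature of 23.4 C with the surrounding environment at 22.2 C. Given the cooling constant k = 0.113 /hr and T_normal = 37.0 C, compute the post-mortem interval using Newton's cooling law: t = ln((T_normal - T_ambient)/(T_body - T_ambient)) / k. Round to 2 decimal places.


Using Newton's law of cooling:
t = ln((T_normal - T_ambient) / (T_body - T_ambient)) / k
T_normal - T_ambient = 14.8
T_body - T_ambient = 1.2
Ratio = 12.333333
ln(ratio) = 2.512306
t = 2.512306 / 0.113 = 22.23 hours

22.23


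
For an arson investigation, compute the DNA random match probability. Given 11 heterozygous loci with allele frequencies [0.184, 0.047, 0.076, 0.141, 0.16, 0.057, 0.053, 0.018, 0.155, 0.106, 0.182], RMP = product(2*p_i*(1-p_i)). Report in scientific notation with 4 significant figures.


Computing RMP for 11 loci:
Locus 1: 2 * 0.184 * 0.816 = 0.300288
Locus 2: 2 * 0.047 * 0.953 = 0.089582
Locus 3: 2 * 0.076 * 0.924 = 0.140448
Locus 4: 2 * 0.141 * 0.859 = 0.242238
Locus 5: 2 * 0.16 * 0.84 = 0.2688
Locus 6: 2 * 0.057 * 0.943 = 0.107502
Locus 7: 2 * 0.053 * 0.947 = 0.100382
Locus 8: 2 * 0.018 * 0.982 = 0.035352
Locus 9: 2 * 0.155 * 0.845 = 0.26195
Locus 10: 2 * 0.106 * 0.894 = 0.189528
Locus 11: 2 * 0.182 * 0.818 = 0.297752
RMP = 1.387e-09

1.387e-09
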